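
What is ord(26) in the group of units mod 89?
88

89 is prime, so ord(26) divides φ(89) = 88.
Divisors of 88: 1, 2, 4, 8, 11, 22, 44, 88.
Repeated squaring: 26^1 ≡ 26, 26^2 ≡ 53, 26^4 ≡ 50, 26^8 ≡ 8, 26^16 ≡ 64, 26^32 ≡ 2, 26^64 ≡ 4 (mod 89).
Test 26^d mod 89 for each divisor d in increasing order:
26^1 ≡ 26
26^2 ≡ 53
26^4 ≡ 50
26^8 ≡ 8
26^11 = 26^8·26^2·26^1 ≡ 77
26^22 = 26^16·26^4·26^2 ≡ 55
26^44 = 26^32·26^8·26^4 ≡ 88
26^88 = 26^64·26^16·26^8 ≡ 1  ← first divisor giving 1
The order is 88.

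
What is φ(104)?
48

104 = 2^3 × 13
φ(n) = n × ∏(1 - 1/p) for each prime p dividing n
φ(104) = 104 × (1 - 1/2) × (1 - 1/13) = 48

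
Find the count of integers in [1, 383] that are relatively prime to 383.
382

383 = 383
φ(n) = n × ∏(1 - 1/p) for each prime p dividing n
φ(383) = 383 × (1 - 1/383) = 382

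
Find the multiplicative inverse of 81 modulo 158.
119

gcd(81, 158) = 1, so the inverse exists.
Extended Euclidean algorithm on (158, 81):
158 = 1 × 81 + 77  ⟹  77 = (1)·158 + (-1)·81
81 = 1 × 77 + 4  ⟹  4 = (-1)·158 + (2)·81
77 = 19 × 4 + 1  ⟹  1 = (20)·158 + (-39)·81
So (-39)·81 ≡ 1 (mod 158), i.e. 81^(-1) ≡ -39 ≡ 119 (mod 158).
Check: 81 × 119 = 9639 ≡ 1 (mod 158)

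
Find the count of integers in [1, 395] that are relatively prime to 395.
312

395 = 5 × 79
φ(n) = n × ∏(1 - 1/p) for each prime p dividing n
φ(395) = 395 × (1 - 1/5) × (1 - 1/79) = 312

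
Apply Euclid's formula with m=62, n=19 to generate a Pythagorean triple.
(3483, 2356, 4205)

Euclid's formula: a = m² - n², b = 2mn, c = m² + n²
m = 62, n = 19
a = 62² - 19² = 3844 - 361 = 3483
b = 2 × 62 × 19 = 2356
c = 62² + 19² = 3844 + 361 = 4205
Verification: 3483² + 2356² = 12131289 + 5550736 = 17682025 = 4205² ✓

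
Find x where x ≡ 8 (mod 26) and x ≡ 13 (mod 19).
450

Using Chinese Remainder Theorem:
M = 26 × 19 = 494
M1 = 19, M2 = 26
y1 = 19^(-1) mod 26 = 11
y2 = 26^(-1) mod 19 = 11
x = (8×19×11 + 13×26×11) mod 494 = 450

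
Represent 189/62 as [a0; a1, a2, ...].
[3; 20, 1, 2]

Euclidean algorithm steps:
189 = 3 × 62 + 3
62 = 20 × 3 + 2
3 = 1 × 2 + 1
2 = 2 × 1 + 0
Continued fraction: [3; 20, 1, 2]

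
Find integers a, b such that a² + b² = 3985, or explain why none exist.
4² + 63² (a=4, b=63)

Factorization: 3985 = 5 × 797
By Fermat: n is sum of two squares iff every prime p ≡ 3 (mod 4) appears to even power.
All primes ≡ 3 (mod 4) appear to even power.
Search a = 0, 1, 2, … for 3985 - a² a perfect square: first hit at a = 4: 3985 - 16 = 3969 = 63².
3985 = 4² + 63² = 16 + 3969 ✓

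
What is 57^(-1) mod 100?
93

gcd(57, 100) = 1, so the inverse exists.
Extended Euclidean algorithm on (100, 57):
100 = 1 × 57 + 43  ⟹  43 = (1)·100 + (-1)·57
57 = 1 × 43 + 14  ⟹  14 = (-1)·100 + (2)·57
43 = 3 × 14 + 1  ⟹  1 = (4)·100 + (-7)·57
So (-7)·57 ≡ 1 (mod 100), i.e. 57^(-1) ≡ -7 ≡ 93 (mod 100).
Check: 57 × 93 = 5301 ≡ 1 (mod 100)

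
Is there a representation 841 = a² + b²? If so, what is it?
0² + 29² (a=0, b=29)

Factorization: 841 = 29^2
By Fermat: n is sum of two squares iff every prime p ≡ 3 (mod 4) appears to even power.
All primes ≡ 3 (mod 4) appear to even power.
Search a = 0, 1, 2, … for 841 - a² a perfect square: first hit at a = 0: 841 - 0 = 841 = 29².
841 = 0² + 29² = 0 + 841 ✓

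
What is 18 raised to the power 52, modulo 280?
256

Repeated squaring. Binary of 52 = 110100.
18^1 ≡ 18 (mod 280); 18^2 ≡ 44 (mod 280); 18^4 ≡ 256 (mod 280); 18^8 ≡ 16 (mod 280); 18^16 ≡ 256 (mod 280); 18^32 ≡ 16 (mod 280)
18^52 = 18^4 × 18^16 × 18^32 ≡ 256 (mod 280)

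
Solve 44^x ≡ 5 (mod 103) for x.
89

Baby-step giant-step with step n = ⌈√103⌉ = 11.
Baby steps 44^j mod 103 (j:value) for j=0..10: 0:1, 1:44, 2:82, 3:3, 4:29, 5:40, 6:9, 7:87, 8:17, 9:27, 10:55.
Giant-step multiplier: 44^(-11) ≡ 44^(102-11) = 44^91 ≡ 101 (mod 103).
Giant steps γ_i = 5·101^i mod 103: γ_0=5, γ_1=93, γ_2=20, γ_3=63, γ_4=80, γ_5=46, γ_6=11, γ_7=81, γ_8=44 (in table at j=1).
x = i·n + j = 8·11 + 1 = 89.
Check: 44^89 ≡ 5 (mod 103).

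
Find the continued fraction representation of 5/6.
[0; 1, 5]

Euclidean algorithm steps:
5 = 0 × 6 + 5
6 = 1 × 5 + 1
5 = 5 × 1 + 0
Continued fraction: [0; 1, 5]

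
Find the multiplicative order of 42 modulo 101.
100

101 is prime, so ord(42) divides φ(101) = 100.
Divisors of 100: 1, 2, 4, 5, 10, 20, 25, 50, 100.
Repeated squaring: 42^1 ≡ 42, 42^2 ≡ 47, 42^4 ≡ 88, 42^8 ≡ 68, 42^16 ≡ 79, 42^32 ≡ 80, 42^64 ≡ 37 (mod 101).
Test 42^d mod 101 for each divisor d in increasing order:
42^1 ≡ 42
42^2 ≡ 47
42^4 ≡ 88
42^5 = 42^4·42^1 ≡ 60
42^10 = 42^8·42^2 ≡ 65
42^20 = 42^16·42^4 ≡ 84
42^25 = 42^16·42^8·42^1 ≡ 91
42^50 = 42^32·42^16·42^2 ≡ 100
42^100 = 42^64·42^32·42^4 ≡ 1  ← first divisor giving 1
The order is 100.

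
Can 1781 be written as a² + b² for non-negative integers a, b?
10² + 41² (a=10, b=41)

Factorization: 1781 = 13 × 137
By Fermat: n is sum of two squares iff every prime p ≡ 3 (mod 4) appears to even power.
All primes ≡ 3 (mod 4) appear to even power.
Search a = 0, 1, 2, … for 1781 - a² a perfect square: first hit at a = 10: 1781 - 100 = 1681 = 41².
1781 = 10² + 41² = 100 + 1681 ✓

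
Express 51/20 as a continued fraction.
[2; 1, 1, 4, 2]

Euclidean algorithm steps:
51 = 2 × 20 + 11
20 = 1 × 11 + 9
11 = 1 × 9 + 2
9 = 4 × 2 + 1
2 = 2 × 1 + 0
Continued fraction: [2; 1, 1, 4, 2]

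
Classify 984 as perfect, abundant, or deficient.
abundant

Proper divisors of 984: sum = 1 + 2 + 3 + 4 + 6 + 8 + 12 + 24 + 41 + 82 + 123 + 164 + 246 + 328 + 492 = 1536
Since 1536 > 984, 984 is abundant.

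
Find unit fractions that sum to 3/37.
1/13 + 1/241 + 1/115921

Greedy algorithm:
3/37: ceiling(37/3) = 13, use 1/13
2/481: ceiling(481/2) = 241, use 1/241
1/115921: ceiling(115921/1) = 115921, use 1/115921
Result: 3/37 = 1/13 + 1/241 + 1/115921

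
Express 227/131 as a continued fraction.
[1; 1, 2, 1, 2, 1, 8]

Euclidean algorithm steps:
227 = 1 × 131 + 96
131 = 1 × 96 + 35
96 = 2 × 35 + 26
35 = 1 × 26 + 9
26 = 2 × 9 + 8
9 = 1 × 8 + 1
8 = 8 × 1 + 0
Continued fraction: [1; 1, 2, 1, 2, 1, 8]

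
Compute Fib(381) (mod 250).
206

Matrix identity: Q^n = [[F_(n+1), F_n], [F_n, F_(n-1)]] with Q = [[1,1],[1,0]].
n = 381 = 101111101₂. Square-and-multiply, entries mod 250:
Q^1 = [[1,1],[1,0]]
Q^2 = (Q^1)² = [[2,1],[1,1]]
Q^5 = (Q^2)²·Q = [[8,5],[5,3]]
Q^11 = (Q^5)²·Q = [[144,89],[89,55]]
Q^23 = (Q^11)²·Q = [[118,157],[157,211]]
Q^47 = (Q^23)²·Q = [[226,73],[73,153]]
Q^95 = (Q^47)²·Q = [[72,155],[155,167]]
Q^190 = (Q^95)² = [[209,45],[45,164]]
Q^381 = (Q^190)²·Q = [[241,206],[206,35]]
F_381 mod 250 = Q^381[0][1] = 206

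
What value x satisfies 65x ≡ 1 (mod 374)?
351

gcd(65, 374) = 1, so the inverse exists.
Extended Euclidean algorithm on (374, 65):
374 = 5 × 65 + 49  ⟹  49 = (1)·374 + (-5)·65
65 = 1 × 49 + 16  ⟹  16 = (-1)·374 + (6)·65
49 = 3 × 16 + 1  ⟹  1 = (4)·374 + (-23)·65
So (-23)·65 ≡ 1 (mod 374), i.e. 65^(-1) ≡ -23 ≡ 351 (mod 374).
Check: 65 × 351 = 22815 ≡ 1 (mod 374)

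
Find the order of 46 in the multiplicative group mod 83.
82

83 is prime, so ord(46) divides φ(83) = 82.
Divisors of 82: 1, 2, 41, 82.
Repeated squaring: 46^1 ≡ 46, 46^2 ≡ 41, 46^4 ≡ 21, 46^8 ≡ 26, 46^16 ≡ 12, 46^32 ≡ 61, 46^64 ≡ 69 (mod 83).
Test 46^d mod 83 for each divisor d in increasing order:
46^1 ≡ 46
46^2 ≡ 41
46^41 = 46^32·46^8·46^1 ≡ 82
46^82 = 46^64·46^16·46^2 ≡ 1  ← first divisor giving 1
The order is 82.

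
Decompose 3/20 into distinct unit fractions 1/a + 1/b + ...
1/7 + 1/140

Greedy algorithm:
3/20: ceiling(20/3) = 7, use 1/7
1/140: ceiling(140/1) = 140, use 1/140
Result: 3/20 = 1/7 + 1/140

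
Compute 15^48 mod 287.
141

Repeated squaring. Binary of 48 = 110000.
15^1 ≡ 15 (mod 287); 15^2 ≡ 225 (mod 287); 15^4 ≡ 113 (mod 287); 15^8 ≡ 141 (mod 287); 15^16 ≡ 78 (mod 287); 15^32 ≡ 57 (mod 287)
15^48 = 15^16 × 15^32 ≡ 141 (mod 287)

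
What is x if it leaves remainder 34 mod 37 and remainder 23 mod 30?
293

Using Chinese Remainder Theorem:
M = 37 × 30 = 1110
M1 = 30, M2 = 37
y1 = 30^(-1) mod 37 = 21
y2 = 37^(-1) mod 30 = 13
x = (34×30×21 + 23×37×13) mod 1110 = 293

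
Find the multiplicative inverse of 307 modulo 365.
258

gcd(307, 365) = 1, so the inverse exists.
Extended Euclidean algorithm on (365, 307):
365 = 1 × 307 + 58  ⟹  58 = (1)·365 + (-1)·307
307 = 5 × 58 + 17  ⟹  17 = (-5)·365 + (6)·307
58 = 3 × 17 + 7  ⟹  7 = (16)·365 + (-19)·307
17 = 2 × 7 + 3  ⟹  3 = (-37)·365 + (44)·307
7 = 2 × 3 + 1  ⟹  1 = (90)·365 + (-107)·307
So (-107)·307 ≡ 1 (mod 365), i.e. 307^(-1) ≡ -107 ≡ 258 (mod 365).
Check: 307 × 258 = 79206 ≡ 1 (mod 365)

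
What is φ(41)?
40

41 = 41
φ(n) = n × ∏(1 - 1/p) for each prime p dividing n
φ(41) = 41 × (1 - 1/41) = 40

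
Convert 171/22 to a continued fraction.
[7; 1, 3, 2, 2]

Euclidean algorithm steps:
171 = 7 × 22 + 17
22 = 1 × 17 + 5
17 = 3 × 5 + 2
5 = 2 × 2 + 1
2 = 2 × 1 + 0
Continued fraction: [7; 1, 3, 2, 2]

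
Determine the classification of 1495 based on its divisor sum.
deficient

Proper divisors of 1495: sum = 1 + 5 + 13 + 23 + 65 + 115 + 299 = 521
Since 521 < 1495, 1495 is deficient.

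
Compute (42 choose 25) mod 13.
0

Using Lucas' theorem:
Write n=42 and k=25 in base 13:
n in base 13: [3, 3]
k in base 13: [1, 12]
C(42,25) mod 13 = ∏ C(n_i, k_i) mod 13
Digit binomials (mod 13): C(3,1) = 3; C(3,12) = 0 (k_i > n_i)
Product: 3 × 0 = 0 ≡ 0 (mod 13)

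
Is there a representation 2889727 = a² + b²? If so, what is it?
Not possible

Factorization: 2889727 = 31^3 × 97
By Fermat: n is sum of two squares iff every prime p ≡ 3 (mod 4) appears to even power.
Prime(s) ≡ 3 (mod 4) with odd exponent: [(31, 3)]
Therefore 2889727 cannot be expressed as a² + b².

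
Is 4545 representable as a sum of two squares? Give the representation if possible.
24² + 63² (a=24, b=63)

Factorization: 4545 = 3^2 × 5 × 101
By Fermat: n is sum of two squares iff every prime p ≡ 3 (mod 4) appears to even power.
All primes ≡ 3 (mod 4) appear to even power.
Search a = 0, 1, 2, … for 4545 - a² a perfect square: first hit at a = 24: 4545 - 576 = 3969 = 63².
4545 = 24² + 63² = 576 + 3969 ✓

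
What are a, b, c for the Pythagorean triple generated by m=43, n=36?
(553, 3096, 3145)

Euclid's formula: a = m² - n², b = 2mn, c = m² + n²
m = 43, n = 36
a = 43² - 36² = 1849 - 1296 = 553
b = 2 × 43 × 36 = 3096
c = 43² + 36² = 1849 + 1296 = 3145
Verification: 553² + 3096² = 305809 + 9585216 = 9891025 = 3145² ✓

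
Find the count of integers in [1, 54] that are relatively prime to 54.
18

54 = 2 × 3^3
φ(n) = n × ∏(1 - 1/p) for each prime p dividing n
φ(54) = 54 × (1 - 1/2) × (1 - 1/3) = 18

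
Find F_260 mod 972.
573

Matrix identity: Q^n = [[F_(n+1), F_n], [F_n, F_(n-1)]] with Q = [[1,1],[1,0]].
n = 260 = 100000100₂. Square-and-multiply, entries mod 972:
Q^1 = [[1,1],[1,0]]
Q^2 = (Q^1)² = [[2,1],[1,1]]
Q^4 = (Q^2)² = [[5,3],[3,2]]
Q^8 = (Q^4)² = [[34,21],[21,13]]
Q^16 = (Q^8)² = [[625,15],[15,610]]
Q^32 = (Q^16)² = [[106,57],[57,49]]
Q^65 = (Q^32)²·Q = [[964,877],[877,87]]
Q^130 = (Q^65)² = [[341,271],[271,70]]
Q^260 = (Q^130)² = [[182,573],[573,581]]
F_260 mod 972 = Q^260[0][1] = 573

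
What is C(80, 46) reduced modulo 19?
0

Using Lucas' theorem:
Write n=80 and k=46 in base 19:
n in base 19: [4, 4]
k in base 19: [2, 8]
C(80,46) mod 19 = ∏ C(n_i, k_i) mod 19
Digit binomials (mod 19): C(4,2) = 6; C(4,8) = 0 (k_i > n_i)
Product: 6 × 0 = 0 ≡ 0 (mod 19)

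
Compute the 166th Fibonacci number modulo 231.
8

Matrix identity: Q^n = [[F_(n+1), F_n], [F_n, F_(n-1)]] with Q = [[1,1],[1,0]].
n = 166 = 10100110₂. Square-and-multiply, entries mod 231:
Q^1 = [[1,1],[1,0]]
Q^2 = (Q^1)² = [[2,1],[1,1]]
Q^5 = (Q^2)²·Q = [[8,5],[5,3]]
Q^10 = (Q^5)² = [[89,55],[55,34]]
Q^20 = (Q^10)² = [[89,66],[66,23]]
Q^41 = (Q^20)²·Q = [[34,34],[34,0]]
Q^83 = (Q^41)²·Q = [[3,2],[2,1]]
Q^166 = (Q^83)² = [[13,8],[8,5]]
F_166 mod 231 = Q^166[0][1] = 8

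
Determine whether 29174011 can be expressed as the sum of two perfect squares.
Not possible

Factorization: 29174011 = 67^3 × 97
By Fermat: n is sum of two squares iff every prime p ≡ 3 (mod 4) appears to even power.
Prime(s) ≡ 3 (mod 4) with odd exponent: [(67, 3)]
Therefore 29174011 cannot be expressed as a² + b².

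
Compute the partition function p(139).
13610949895

p(n) counts ways to write n as a sum of positive integers (order ignored).
Euler's pentagonal recurrence: p(k) = p(k-1) + p(k-2) - p(k-5) - p(k-7) + p(k-12) + p(k-15) - ... (offsets j(3j∓1)/2, signs ++--, p(0)=1, p(<0)=0).
DP table for k = 0..138: p(0)=1, p(1)=1, p(2)=2, p(3)=3, p(4)=5, p(5)=7, p(6)=11, p(7)=15, p(8)=22, p(9)=30, p(10)=42, p(11)=56, p(12)=77, p(13)=101, p(14)=135, p(15)=176, p(16)=231, p(17)=297, p(18)=385, p(19)=490, p(20)=627, p(21)=792, p(22)=1002, p(23)=1255, p(24)=1575, p(25)=1958, p(26)=2436, p(27)=3010, p(28)=3718, p(29)=4565, p(30)=5604, p(31)=6842, p(32)=8349, p(33)=10143, p(34)=12310, p(35)=14883, p(36)=17977, p(37)=21637, p(38)=26015, p(39)=31185, p(40)=37338, p(41)=44583, p(42)=53174, p(43)=63261, p(44)=75175, p(45)=89134, p(46)=105558, p(47)=124754, p(48)=147273, p(49)=173525, p(50)=204226, p(51)=239943, p(52)=281589, p(53)=329931, p(54)=386155, p(55)=451276, p(56)=526823, p(57)=614154, p(58)=715220, p(59)=831820, p(60)=966467, p(61)=1121505, p(62)=1300156, p(63)=1505499, p(64)=1741630, p(65)=2012558, p(66)=2323520, p(67)=2679689, p(68)=3087735, p(69)=3554345, p(70)=4087968, p(71)=4697205, p(72)=5392783, p(73)=6185689, p(74)=7089500, p(75)=8118264, p(76)=9289091, p(77)=10619863, p(78)=12132164, p(79)=13848650, p(80)=15796476, p(81)=18004327, p(82)=20506255, p(83)=23338469, p(84)=26543660, p(85)=30167357, p(86)=34262962, p(87)=38887673, p(88)=44108109, p(89)=49995925, p(90)=56634173, p(91)=64112359, p(92)=72533807, p(93)=82010177, p(94)=92669720, p(95)=104651419, p(96)=118114304, p(97)=133230930, p(98)=150198136, p(99)=169229875, p(100)=190569292, p(101)=214481126, p(102)=241265379, p(103)=271248950, p(104)=304801365, p(105)=342325709, p(106)=384276336, p(107)=431149389, p(108)=483502844, p(109)=541946240, p(110)=607163746, p(111)=679903203, p(112)=761002156, p(113)=851376628, p(114)=952050665, p(115)=1064144451, p(116)=1188908248, p(117)=1327710076, p(118)=1482074143, p(119)=1653668665, p(120)=1844349560, p(121)=2056148051, p(122)=2291320912, p(123)=2552338241, p(124)=2841940500, p(125)=3163127352, p(126)=3519222692, p(127)=3913864295, p(128)=4351078600, p(129)=4835271870, p(130)=5371315400, p(131)=5964539504, p(132)=6620830889, p(133)=7346629512, p(134)=8149040695, p(135)=9035836076, p(136)=10015581680, p(137)=11097645016, p(138)=12292341831.
Final step: p(139) = p(138) + p(137) - p(134) - p(132) + p(127) + p(124) - p(117) - p(113) + p(104) + p(99) - p(88) - p(82) + p(69) + p(62) - p(47) - p(39) + p(22) + p(13)
= 12292341831 + 11097645016 - 8149040695 - 6620830889 + 3913864295 + 2841940500 - 1327710076 - 851376628 + 304801365 + 169229875 - 44108109 - 20506255 + 3554345 + 1300156 - 124754 - 31185 + 1002 + 101
= 13610949895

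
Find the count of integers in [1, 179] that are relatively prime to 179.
178

179 = 179
φ(n) = n × ∏(1 - 1/p) for each prime p dividing n
φ(179) = 179 × (1 - 1/179) = 178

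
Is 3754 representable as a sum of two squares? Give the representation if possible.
27² + 55² (a=27, b=55)

Factorization: 3754 = 2 × 1877
By Fermat: n is sum of two squares iff every prime p ≡ 3 (mod 4) appears to even power.
All primes ≡ 3 (mod 4) appear to even power.
Search a = 0, 1, 2, … for 3754 - a² a perfect square: first hit at a = 27: 3754 - 729 = 3025 = 55².
3754 = 27² + 55² = 729 + 3025 ✓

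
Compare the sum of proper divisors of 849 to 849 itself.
deficient

Proper divisors of 849: sum = 1 + 3 + 283 = 287
Since 287 < 849, 849 is deficient.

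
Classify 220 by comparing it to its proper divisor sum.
abundant

Proper divisors of 220: sum = 1 + 2 + 4 + 5 + 10 + 11 + 20 + 22 + 44 + 55 + 110 = 284
Since 284 > 220, 220 is abundant.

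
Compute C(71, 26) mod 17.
0

Using Lucas' theorem:
Write n=71 and k=26 in base 17:
n in base 17: [4, 3]
k in base 17: [1, 9]
C(71,26) mod 17 = ∏ C(n_i, k_i) mod 17
Digit binomials (mod 17): C(4,1) = 4; C(3,9) = 0 (k_i > n_i)
Product: 4 × 0 = 0 ≡ 0 (mod 17)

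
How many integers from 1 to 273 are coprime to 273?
144

273 = 3 × 7 × 13
φ(n) = n × ∏(1 - 1/p) for each prime p dividing n
φ(273) = 273 × (1 - 1/3) × (1 - 1/7) × (1 - 1/13) = 144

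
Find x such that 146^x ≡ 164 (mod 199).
191

Baby-step giant-step with step n = ⌈√199⌉ = 15.
Baby steps 146^j mod 199 (j:value) for j=0..14: 0:1, 1:146, 2:23, 3:174, 4:131, 5:22, 6:28, 7:108, 8:47, 9:96, 10:86, 11:19, 12:187, 13:39, 14:122.
Giant-step multiplier: 146^(-15) ≡ 146^(198-15) = 146^183 ≡ 67 (mod 199).
Giant steps γ_i = 164·67^i mod 199: γ_0=164, γ_1=43, γ_2=95, γ_3=196, γ_4=197, γ_5=65, γ_6=176, γ_7=51, γ_8=34, γ_9=89, γ_10=192, γ_11=128, γ_12=19 (in table at j=11).
x = i·n + j = 12·15 + 11 = 191.
Check: 146^191 ≡ 164 (mod 199).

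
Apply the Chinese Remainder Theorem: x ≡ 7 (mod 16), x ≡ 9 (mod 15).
39

Using Chinese Remainder Theorem:
M = 16 × 15 = 240
M1 = 15, M2 = 16
y1 = 15^(-1) mod 16 = 15
y2 = 16^(-1) mod 15 = 1
x = (7×15×15 + 9×16×1) mod 240 = 39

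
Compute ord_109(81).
27

109 is prime, so ord(81) divides φ(109) = 108.
Divisors of 108: 1, 2, 3, 4, 6, 9, 12, 18, 27, 36, 54, 108.
Repeated squaring: 81^1 ≡ 81, 81^2 ≡ 21, 81^4 ≡ 5, 81^8 ≡ 25, 81^16 ≡ 80, 81^32 ≡ 78, 81^64 ≡ 89 (mod 109).
Test 81^d mod 109 for each divisor d in increasing order:
81^1 ≡ 81
81^2 ≡ 21
81^3 = 81^2·81^1 ≡ 66
81^4 ≡ 5
81^6 = 81^4·81^2 ≡ 105
81^9 = 81^8·81^1 ≡ 63
81^12 = 81^8·81^4 ≡ 16
81^18 = 81^16·81^2 ≡ 45
81^27 = 81^16·81^8·81^2·81^1 ≡ 1  ← first divisor giving 1
The order is 27.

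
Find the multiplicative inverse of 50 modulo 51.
50

gcd(50, 51) = 1, so the inverse exists.
Extended Euclidean algorithm on (51, 50):
51 = 1 × 50 + 1  ⟹  1 = (1)·51 + (-1)·50
So (-1)·50 ≡ 1 (mod 51), i.e. 50^(-1) ≡ -1 ≡ 50 (mod 51).
Check: 50 × 50 = 2500 ≡ 1 (mod 51)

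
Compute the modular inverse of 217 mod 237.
154

gcd(217, 237) = 1, so the inverse exists.
Extended Euclidean algorithm on (237, 217):
237 = 1 × 217 + 20  ⟹  20 = (1)·237 + (-1)·217
217 = 10 × 20 + 17  ⟹  17 = (-10)·237 + (11)·217
20 = 1 × 17 + 3  ⟹  3 = (11)·237 + (-12)·217
17 = 5 × 3 + 2  ⟹  2 = (-65)·237 + (71)·217
3 = 1 × 2 + 1  ⟹  1 = (76)·237 + (-83)·217
So (-83)·217 ≡ 1 (mod 237), i.e. 217^(-1) ≡ -83 ≡ 154 (mod 237).
Check: 217 × 154 = 33418 ≡ 1 (mod 237)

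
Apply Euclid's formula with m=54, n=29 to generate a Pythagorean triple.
(2075, 3132, 3757)

Euclid's formula: a = m² - n², b = 2mn, c = m² + n²
m = 54, n = 29
a = 54² - 29² = 2916 - 841 = 2075
b = 2 × 54 × 29 = 3132
c = 54² + 29² = 2916 + 841 = 3757
Verification: 2075² + 3132² = 4305625 + 9809424 = 14115049 = 3757² ✓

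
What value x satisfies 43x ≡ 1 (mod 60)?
7

gcd(43, 60) = 1, so the inverse exists.
Extended Euclidean algorithm on (60, 43):
60 = 1 × 43 + 17  ⟹  17 = (1)·60 + (-1)·43
43 = 2 × 17 + 9  ⟹  9 = (-2)·60 + (3)·43
17 = 1 × 9 + 8  ⟹  8 = (3)·60 + (-4)·43
9 = 1 × 8 + 1  ⟹  1 = (-5)·60 + (7)·43
So (7)·43 ≡ 1 (mod 60), i.e. 43^(-1) ≡ 7 (mod 60).
Check: 43 × 7 = 301 ≡ 1 (mod 60)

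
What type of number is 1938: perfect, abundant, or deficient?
abundant

Proper divisors of 1938: sum = 1 + 2 + 3 + 6 + 17 + 19 + 34 + 38 + 51 + 57 + 102 + 114 + 323 + 646 + 969 = 2382
Since 2382 > 1938, 1938 is abundant.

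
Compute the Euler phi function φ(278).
138

278 = 2 × 139
φ(n) = n × ∏(1 - 1/p) for each prime p dividing n
φ(278) = 278 × (1 - 1/2) × (1 - 1/139) = 138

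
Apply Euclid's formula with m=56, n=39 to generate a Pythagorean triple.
(1615, 4368, 4657)

Euclid's formula: a = m² - n², b = 2mn, c = m² + n²
m = 56, n = 39
a = 56² - 39² = 3136 - 1521 = 1615
b = 2 × 56 × 39 = 4368
c = 56² + 39² = 3136 + 1521 = 4657
Verification: 1615² + 4368² = 2608225 + 19079424 = 21687649 = 4657² ✓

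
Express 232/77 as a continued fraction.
[3; 77]

Euclidean algorithm steps:
232 = 3 × 77 + 1
77 = 77 × 1 + 0
Continued fraction: [3; 77]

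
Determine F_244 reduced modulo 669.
594

Matrix identity: Q^n = [[F_(n+1), F_n], [F_n, F_(n-1)]] with Q = [[1,1],[1,0]].
n = 244 = 11110100₂. Square-and-multiply, entries mod 669:
Q^1 = [[1,1],[1,0]]
Q^3 = (Q^1)²·Q = [[3,2],[2,1]]
Q^7 = (Q^3)²·Q = [[21,13],[13,8]]
Q^15 = (Q^7)²·Q = [[318,610],[610,377]]
Q^30 = (Q^15)² = [[241,473],[473,437]]
Q^61 = (Q^30)²·Q = [[404,161],[161,243]]
Q^122 = (Q^61)² = [[479,472],[472,7]]
Q^244 = (Q^122)² = [[650,594],[594,56]]
F_244 mod 669 = Q^244[0][1] = 594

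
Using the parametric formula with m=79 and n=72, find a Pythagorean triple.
(1057, 11376, 11425)

Euclid's formula: a = m² - n², b = 2mn, c = m² + n²
m = 79, n = 72
a = 79² - 72² = 6241 - 5184 = 1057
b = 2 × 79 × 72 = 11376
c = 79² + 72² = 6241 + 5184 = 11425
Verification: 1057² + 11376² = 1117249 + 129413376 = 130530625 = 11425² ✓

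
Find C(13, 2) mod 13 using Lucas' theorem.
0

Using Lucas' theorem:
Write n=13 and k=2 in base 13:
n in base 13: [1, 0]
k in base 13: [0, 2]
C(13,2) mod 13 = ∏ C(n_i, k_i) mod 13
Digit binomials (mod 13): C(1,0) = 1; C(0,2) = 0 (k_i > n_i)
Product: 1 × 0 = 0 ≡ 0 (mod 13)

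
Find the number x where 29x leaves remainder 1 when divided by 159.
11

gcd(29, 159) = 1, so the inverse exists.
Extended Euclidean algorithm on (159, 29):
159 = 5 × 29 + 14  ⟹  14 = (1)·159 + (-5)·29
29 = 2 × 14 + 1  ⟹  1 = (-2)·159 + (11)·29
So (11)·29 ≡ 1 (mod 159), i.e. 29^(-1) ≡ 11 (mod 159).
Check: 29 × 11 = 319 ≡ 1 (mod 159)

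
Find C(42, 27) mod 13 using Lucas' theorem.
9

Using Lucas' theorem:
Write n=42 and k=27 in base 13:
n in base 13: [3, 3]
k in base 13: [2, 1]
C(42,27) mod 13 = ∏ C(n_i, k_i) mod 13
Digit binomials (mod 13): C(3,2) = 3; C(3,1) = 3
Product: 3 × 3 = 9 ≡ 9 (mod 13)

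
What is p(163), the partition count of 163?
142798995930

p(n) counts ways to write n as a sum of positive integers (order ignored).
Euler's pentagonal recurrence: p(k) = p(k-1) + p(k-2) - p(k-5) - p(k-7) + p(k-12) + p(k-15) - ... (offsets j(3j∓1)/2, signs ++--, p(0)=1, p(<0)=0).
DP table for k = 0..162: p(0)=1, p(1)=1, p(2)=2, p(3)=3, p(4)=5, p(5)=7, p(6)=11, p(7)=15, p(8)=22, p(9)=30, p(10)=42, p(11)=56, p(12)=77, p(13)=101, p(14)=135, p(15)=176, p(16)=231, p(17)=297, p(18)=385, p(19)=490, p(20)=627, p(21)=792, p(22)=1002, p(23)=1255, p(24)=1575, p(25)=1958, p(26)=2436, p(27)=3010, p(28)=3718, p(29)=4565, p(30)=5604, p(31)=6842, p(32)=8349, p(33)=10143, p(34)=12310, p(35)=14883, p(36)=17977, p(37)=21637, p(38)=26015, p(39)=31185, p(40)=37338, p(41)=44583, p(42)=53174, p(43)=63261, p(44)=75175, p(45)=89134, p(46)=105558, p(47)=124754, p(48)=147273, p(49)=173525, p(50)=204226, p(51)=239943, p(52)=281589, p(53)=329931, p(54)=386155, p(55)=451276, p(56)=526823, p(57)=614154, p(58)=715220, p(59)=831820, p(60)=966467, p(61)=1121505, p(62)=1300156, p(63)=1505499, p(64)=1741630, p(65)=2012558, p(66)=2323520, p(67)=2679689, p(68)=3087735, p(69)=3554345, p(70)=4087968, p(71)=4697205, p(72)=5392783, p(73)=6185689, p(74)=7089500, p(75)=8118264, p(76)=9289091, p(77)=10619863, p(78)=12132164, p(79)=13848650, p(80)=15796476, p(81)=18004327, p(82)=20506255, p(83)=23338469, p(84)=26543660, p(85)=30167357, p(86)=34262962, p(87)=38887673, p(88)=44108109, p(89)=49995925, p(90)=56634173, p(91)=64112359, p(92)=72533807, p(93)=82010177, p(94)=92669720, p(95)=104651419, p(96)=118114304, p(97)=133230930, p(98)=150198136, p(99)=169229875, p(100)=190569292, p(101)=214481126, p(102)=241265379, p(103)=271248950, p(104)=304801365, p(105)=342325709, p(106)=384276336, p(107)=431149389, p(108)=483502844, p(109)=541946240, p(110)=607163746, p(111)=679903203, p(112)=761002156, p(113)=851376628, p(114)=952050665, p(115)=1064144451, p(116)=1188908248, p(117)=1327710076, p(118)=1482074143, p(119)=1653668665, p(120)=1844349560, p(121)=2056148051, p(122)=2291320912, p(123)=2552338241, p(124)=2841940500, p(125)=3163127352, p(126)=3519222692, p(127)=3913864295, p(128)=4351078600, p(129)=4835271870, p(130)=5371315400, p(131)=5964539504, p(132)=6620830889, p(133)=7346629512, p(134)=8149040695, p(135)=9035836076, p(136)=10015581680, p(137)=11097645016, p(138)=12292341831, p(139)=13610949895, p(140)=15065878135, p(141)=16670689208, p(142)=18440293320, p(143)=20390982757, p(144)=22540654445, p(145)=24908858009, p(146)=27517052599, p(147)=30388671978, p(148)=33549419497, p(149)=37027355200, p(150)=40853235313, p(151)=45060624582, p(152)=49686288421, p(153)=54770336324, p(154)=60356673280, p(155)=66493182097, p(156)=73232243759, p(157)=80630964769, p(158)=88751778802, p(159)=97662728555, p(160)=107438159466, p(161)=118159068427, p(162)=129913904637.
Final step: p(163) = p(162) + p(161) - p(158) - p(156) + p(151) + p(148) - p(141) - p(137) + p(128) + p(123) - p(112) - p(106) + p(93) + p(86) - p(71) - p(63) + p(46) + p(37) - p(18) - p(8)
= 129913904637 + 118159068427 - 88751778802 - 73232243759 + 45060624582 + 33549419497 - 16670689208 - 11097645016 + 4351078600 + 2552338241 - 761002156 - 384276336 + 82010177 + 34262962 - 4697205 - 1505499 + 105558 + 21637 - 385 - 22
= 142798995930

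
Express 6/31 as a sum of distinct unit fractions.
1/6 + 1/38 + 1/1767

Greedy algorithm:
6/31: ceiling(31/6) = 6, use 1/6
5/186: ceiling(186/5) = 38, use 1/38
1/1767: ceiling(1767/1) = 1767, use 1/1767
Result: 6/31 = 1/6 + 1/38 + 1/1767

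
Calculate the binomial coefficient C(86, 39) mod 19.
3

Using Lucas' theorem:
Write n=86 and k=39 in base 19:
n in base 19: [4, 10]
k in base 19: [2, 1]
C(86,39) mod 19 = ∏ C(n_i, k_i) mod 19
Digit binomials (mod 19): C(4,2) = 6; C(10,1) = 10
Product: 6 × 10 = 60 ≡ 3 (mod 19)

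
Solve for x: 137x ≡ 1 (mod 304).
233

gcd(137, 304) = 1, so the inverse exists.
Extended Euclidean algorithm on (304, 137):
304 = 2 × 137 + 30  ⟹  30 = (1)·304 + (-2)·137
137 = 4 × 30 + 17  ⟹  17 = (-4)·304 + (9)·137
30 = 1 × 17 + 13  ⟹  13 = (5)·304 + (-11)·137
17 = 1 × 13 + 4  ⟹  4 = (-9)·304 + (20)·137
13 = 3 × 4 + 1  ⟹  1 = (32)·304 + (-71)·137
So (-71)·137 ≡ 1 (mod 304), i.e. 137^(-1) ≡ -71 ≡ 233 (mod 304).
Check: 137 × 233 = 31921 ≡ 1 (mod 304)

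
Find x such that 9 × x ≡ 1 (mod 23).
18

gcd(9, 23) = 1, so the inverse exists.
Extended Euclidean algorithm on (23, 9):
23 = 2 × 9 + 5  ⟹  5 = (1)·23 + (-2)·9
9 = 1 × 5 + 4  ⟹  4 = (-1)·23 + (3)·9
5 = 1 × 4 + 1  ⟹  1 = (2)·23 + (-5)·9
So (-5)·9 ≡ 1 (mod 23), i.e. 9^(-1) ≡ -5 ≡ 18 (mod 23).
Check: 9 × 18 = 162 ≡ 1 (mod 23)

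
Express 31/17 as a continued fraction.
[1; 1, 4, 1, 2]

Euclidean algorithm steps:
31 = 1 × 17 + 14
17 = 1 × 14 + 3
14 = 4 × 3 + 2
3 = 1 × 2 + 1
2 = 2 × 1 + 0
Continued fraction: [1; 1, 4, 1, 2]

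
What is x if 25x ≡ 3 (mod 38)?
x ≡ 29 (mod 38)

gcd(25, 38) = 1, which divides 3, so solutions exist.
Find 25^(-1) mod 38 by the extended Euclidean algorithm:
38 = 1 × 25 + 13  ⟹  13 = (1)·38 + (-1)·25
25 = 1 × 13 + 12  ⟹  12 = (-1)·38 + (2)·25
13 = 1 × 12 + 1  ⟹  1 = (2)·38 + (-3)·25
So (-3)·25 ≡ 1 (mod 38), i.e. 25^(-1) ≡ -3 ≡ 35 (mod 38).
x ≡ 35 × 3 = 105 ≡ 29 (mod 38).
Check: 25 × 29 = 725 ≡ 3 (mod 38).
Unique solution: x ≡ 29 (mod 38)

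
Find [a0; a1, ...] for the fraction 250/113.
[2; 4, 1, 2, 2, 3]

Euclidean algorithm steps:
250 = 2 × 113 + 24
113 = 4 × 24 + 17
24 = 1 × 17 + 7
17 = 2 × 7 + 3
7 = 2 × 3 + 1
3 = 3 × 1 + 0
Continued fraction: [2; 4, 1, 2, 2, 3]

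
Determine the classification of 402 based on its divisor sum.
abundant

Proper divisors of 402: sum = 1 + 2 + 3 + 6 + 67 + 134 + 201 = 414
Since 414 > 402, 402 is abundant.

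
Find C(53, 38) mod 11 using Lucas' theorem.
9

Using Lucas' theorem:
Write n=53 and k=38 in base 11:
n in base 11: [4, 9]
k in base 11: [3, 5]
C(53,38) mod 11 = ∏ C(n_i, k_i) mod 11
Digit binomials (mod 11): C(4,3) = 4; C(9,5) = 126 ≡ 5
Product: 4 × 5 = 20 ≡ 9 (mod 11)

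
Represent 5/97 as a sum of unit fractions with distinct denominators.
1/20 + 1/647 + 1/1255180

Greedy algorithm:
5/97: ceiling(97/5) = 20, use 1/20
3/1940: ceiling(1940/3) = 647, use 1/647
1/1255180: ceiling(1255180/1) = 1255180, use 1/1255180
Result: 5/97 = 1/20 + 1/647 + 1/1255180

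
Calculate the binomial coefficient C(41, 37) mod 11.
4

Using Lucas' theorem:
Write n=41 and k=37 in base 11:
n in base 11: [3, 8]
k in base 11: [3, 4]
C(41,37) mod 11 = ∏ C(n_i, k_i) mod 11
Digit binomials (mod 11): C(3,3) = 1; C(8,4) = 70 ≡ 4
Product: 1 × 4 = 4 ≡ 4 (mod 11)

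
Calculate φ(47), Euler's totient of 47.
46

47 = 47
φ(n) = n × ∏(1 - 1/p) for each prime p dividing n
φ(47) = 47 × (1 - 1/47) = 46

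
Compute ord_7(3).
6

7 is prime, so ord(3) divides φ(7) = 6.
Divisors of 6: 1, 2, 3, 6.
Repeated squaring: 3^1 ≡ 3, 3^2 ≡ 2, 3^4 ≡ 4 (mod 7).
Test 3^d mod 7 for each divisor d in increasing order:
3^1 ≡ 3
3^2 ≡ 2
3^3 = 3^2·3^1 ≡ 6
3^6 = 3^4·3^2 ≡ 1  ← first divisor giving 1
The order is 6.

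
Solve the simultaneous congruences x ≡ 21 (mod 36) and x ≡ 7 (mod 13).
345

Using Chinese Remainder Theorem:
M = 36 × 13 = 468
M1 = 13, M2 = 36
y1 = 13^(-1) mod 36 = 25
y2 = 36^(-1) mod 13 = 4
x = (21×13×25 + 7×36×4) mod 468 = 345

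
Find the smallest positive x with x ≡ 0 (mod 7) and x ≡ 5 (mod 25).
105

Using Chinese Remainder Theorem:
M = 7 × 25 = 175
M1 = 25, M2 = 7
y1 = 25^(-1) mod 7 = 2
y2 = 7^(-1) mod 25 = 18
x = (0×25×2 + 5×7×18) mod 175 = 105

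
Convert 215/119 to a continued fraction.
[1; 1, 4, 5, 1, 3]

Euclidean algorithm steps:
215 = 1 × 119 + 96
119 = 1 × 96 + 23
96 = 4 × 23 + 4
23 = 5 × 4 + 3
4 = 1 × 3 + 1
3 = 3 × 1 + 0
Continued fraction: [1; 1, 4, 5, 1, 3]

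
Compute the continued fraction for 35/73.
[0; 2, 11, 1, 2]

Euclidean algorithm steps:
35 = 0 × 73 + 35
73 = 2 × 35 + 3
35 = 11 × 3 + 2
3 = 1 × 2 + 1
2 = 2 × 1 + 0
Continued fraction: [0; 2, 11, 1, 2]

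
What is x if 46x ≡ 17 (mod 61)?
x ≡ 7 (mod 61)

gcd(46, 61) = 1, which divides 17, so solutions exist.
Find 46^(-1) mod 61 by the extended Euclidean algorithm:
61 = 1 × 46 + 15  ⟹  15 = (1)·61 + (-1)·46
46 = 3 × 15 + 1  ⟹  1 = (-3)·61 + (4)·46
So (4)·46 ≡ 1 (mod 61), i.e. 46^(-1) ≡ 4 (mod 61).
x ≡ 4 × 17 = 68 ≡ 7 (mod 61).
Check: 46 × 7 = 322 ≡ 17 (mod 61).
Unique solution: x ≡ 7 (mod 61)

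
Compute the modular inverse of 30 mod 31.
30

gcd(30, 31) = 1, so the inverse exists.
Extended Euclidean algorithm on (31, 30):
31 = 1 × 30 + 1  ⟹  1 = (1)·31 + (-1)·30
So (-1)·30 ≡ 1 (mod 31), i.e. 30^(-1) ≡ -1 ≡ 30 (mod 31).
Check: 30 × 30 = 900 ≡ 1 (mod 31)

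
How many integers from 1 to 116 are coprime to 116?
56

116 = 2^2 × 29
φ(n) = n × ∏(1 - 1/p) for each prime p dividing n
φ(116) = 116 × (1 - 1/2) × (1 - 1/29) = 56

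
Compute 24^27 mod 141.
3

Repeated squaring. Binary of 27 = 11011.
24^1 ≡ 24 (mod 141); 24^2 ≡ 12 (mod 141); 24^4 ≡ 3 (mod 141); 24^8 ≡ 9 (mod 141); 24^16 ≡ 81 (mod 141)
24^27 = 24^1 × 24^2 × 24^8 × 24^16 ≡ 3 (mod 141)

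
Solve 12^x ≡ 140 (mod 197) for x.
27

Baby-step giant-step with step n = ⌈√197⌉ = 15.
Baby steps 12^j mod 197 (j:value) for j=0..14: 0:1, 1:12, 2:144, 3:152, 4:51, 5:21, 6:55, 7:69, 8:40, 9:86, 10:47, 11:170, 12:70, 13:52, 14:33.
Giant-step multiplier: 12^(-15) ≡ 12^(196-15) = 12^181 ≡ 99 (mod 197).
Giant steps γ_i = 140·99^i mod 197: γ_0=140, γ_1=70 (in table at j=12).
x = i·n + j = 1·15 + 12 = 27.
Check: 12^27 ≡ 140 (mod 197).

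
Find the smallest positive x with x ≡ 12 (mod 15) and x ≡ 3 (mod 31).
282

Using Chinese Remainder Theorem:
M = 15 × 31 = 465
M1 = 31, M2 = 15
y1 = 31^(-1) mod 15 = 1
y2 = 15^(-1) mod 31 = 29
x = (12×31×1 + 3×15×29) mod 465 = 282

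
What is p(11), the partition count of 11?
56

p(n) counts ways to write n as a sum of positive integers (order ignored).
Euler's pentagonal recurrence: p(k) = p(k-1) + p(k-2) - p(k-5) - p(k-7) + p(k-12) + p(k-15) - ... (offsets j(3j∓1)/2, signs ++--, p(0)=1, p(<0)=0).
DP table for k = 0..10: p(0)=1, p(1)=1, p(2)=2, p(3)=3, p(4)=5, p(5)=7, p(6)=11, p(7)=15, p(8)=22, p(9)=30, p(10)=42.
Final step: p(11) = p(10) + p(9) - p(6) - p(4)
= 42 + 30 - 11 - 5
= 56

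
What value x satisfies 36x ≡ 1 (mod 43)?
6

gcd(36, 43) = 1, so the inverse exists.
Extended Euclidean algorithm on (43, 36):
43 = 1 × 36 + 7  ⟹  7 = (1)·43 + (-1)·36
36 = 5 × 7 + 1  ⟹  1 = (-5)·43 + (6)·36
So (6)·36 ≡ 1 (mod 43), i.e. 36^(-1) ≡ 6 (mod 43).
Check: 36 × 6 = 216 ≡ 1 (mod 43)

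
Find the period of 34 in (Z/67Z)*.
66

67 is prime, so ord(34) divides φ(67) = 66.
Divisors of 66: 1, 2, 3, 6, 11, 22, 33, 66.
Repeated squaring: 34^1 ≡ 34, 34^2 ≡ 17, 34^4 ≡ 21, 34^8 ≡ 39, 34^16 ≡ 47, 34^32 ≡ 65, 34^64 ≡ 4 (mod 67).
Test 34^d mod 67 for each divisor d in increasing order:
34^1 ≡ 34
34^2 ≡ 17
34^3 = 34^2·34^1 ≡ 42
34^6 = 34^4·34^2 ≡ 22
34^11 = 34^8·34^2·34^1 ≡ 30
34^22 = 34^16·34^4·34^2 ≡ 29
34^33 = 34^32·34^1 ≡ 66
34^66 = 34^64·34^2 ≡ 1  ← first divisor giving 1
The order is 66.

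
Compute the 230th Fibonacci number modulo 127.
19

Matrix identity: Q^n = [[F_(n+1), F_n], [F_n, F_(n-1)]] with Q = [[1,1],[1,0]].
n = 230 = 11100110₂. Square-and-multiply, entries mod 127:
Q^1 = [[1,1],[1,0]]
Q^3 = (Q^1)²·Q = [[3,2],[2,1]]
Q^7 = (Q^3)²·Q = [[21,13],[13,8]]
Q^14 = (Q^7)² = [[102,123],[123,106]]
Q^28 = (Q^14)² = [[6,57],[57,76]]
Q^57 = (Q^28)²·Q = [[85,110],[110,102]]
Q^115 = (Q^57)²·Q = [[17,21],[21,123]]
Q^230 = (Q^115)² = [[95,19],[19,76]]
F_230 mod 127 = Q^230[0][1] = 19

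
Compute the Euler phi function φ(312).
96

312 = 2^3 × 3 × 13
φ(n) = n × ∏(1 - 1/p) for each prime p dividing n
φ(312) = 312 × (1 - 1/2) × (1 - 1/3) × (1 - 1/13) = 96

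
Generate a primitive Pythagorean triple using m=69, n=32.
(3737, 4416, 5785)

Euclid's formula: a = m² - n², b = 2mn, c = m² + n²
m = 69, n = 32
a = 69² - 32² = 4761 - 1024 = 3737
b = 2 × 69 × 32 = 4416
c = 69² + 32² = 4761 + 1024 = 5785
Verification: 3737² + 4416² = 13965169 + 19501056 = 33466225 = 5785² ✓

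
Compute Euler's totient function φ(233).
232

233 = 233
φ(n) = n × ∏(1 - 1/p) for each prime p dividing n
φ(233) = 233 × (1 - 1/233) = 232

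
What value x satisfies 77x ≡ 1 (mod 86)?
19

gcd(77, 86) = 1, so the inverse exists.
Extended Euclidean algorithm on (86, 77):
86 = 1 × 77 + 9  ⟹  9 = (1)·86 + (-1)·77
77 = 8 × 9 + 5  ⟹  5 = (-8)·86 + (9)·77
9 = 1 × 5 + 4  ⟹  4 = (9)·86 + (-10)·77
5 = 1 × 4 + 1  ⟹  1 = (-17)·86 + (19)·77
So (19)·77 ≡ 1 (mod 86), i.e. 77^(-1) ≡ 19 (mod 86).
Check: 77 × 19 = 1463 ≡ 1 (mod 86)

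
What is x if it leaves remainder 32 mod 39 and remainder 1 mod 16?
305

Using Chinese Remainder Theorem:
M = 39 × 16 = 624
M1 = 16, M2 = 39
y1 = 16^(-1) mod 39 = 22
y2 = 39^(-1) mod 16 = 7
x = (32×16×22 + 1×39×7) mod 624 = 305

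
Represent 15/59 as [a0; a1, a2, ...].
[0; 3, 1, 14]

Euclidean algorithm steps:
15 = 0 × 59 + 15
59 = 3 × 15 + 14
15 = 1 × 14 + 1
14 = 14 × 1 + 0
Continued fraction: [0; 3, 1, 14]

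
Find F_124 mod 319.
289

Matrix identity: Q^n = [[F_(n+1), F_n], [F_n, F_(n-1)]] with Q = [[1,1],[1,0]].
n = 124 = 1111100₂. Square-and-multiply, entries mod 319:
Q^1 = [[1,1],[1,0]]
Q^3 = (Q^1)²·Q = [[3,2],[2,1]]
Q^7 = (Q^3)²·Q = [[21,13],[13,8]]
Q^15 = (Q^7)²·Q = [[30,291],[291,58]]
Q^31 = (Q^15)²·Q = [[177,89],[89,88]]
Q^62 = (Q^31)² = [[13,298],[298,34]]
Q^124 = (Q^62)² = [[291,289],[289,2]]
F_124 mod 319 = Q^124[0][1] = 289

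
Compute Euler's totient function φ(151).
150

151 = 151
φ(n) = n × ∏(1 - 1/p) for each prime p dividing n
φ(151) = 151 × (1 - 1/151) = 150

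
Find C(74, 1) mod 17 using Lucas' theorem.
6

Using Lucas' theorem:
Write n=74 and k=1 in base 17:
n in base 17: [4, 6]
k in base 17: [0, 1]
C(74,1) mod 17 = ∏ C(n_i, k_i) mod 17
Digit binomials (mod 17): C(4,0) = 1; C(6,1) = 6
Product: 1 × 6 = 6 ≡ 6 (mod 17)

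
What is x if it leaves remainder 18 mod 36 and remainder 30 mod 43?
1062

Using Chinese Remainder Theorem:
M = 36 × 43 = 1548
M1 = 43, M2 = 36
y1 = 43^(-1) mod 36 = 31
y2 = 36^(-1) mod 43 = 6
x = (18×43×31 + 30×36×6) mod 1548 = 1062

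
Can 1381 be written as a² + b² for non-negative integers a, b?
15² + 34² (a=15, b=34)

Factorization: 1381 = 1381
By Fermat: n is sum of two squares iff every prime p ≡ 3 (mod 4) appears to even power.
All primes ≡ 3 (mod 4) appear to even power.
Search a = 0, 1, 2, … for 1381 - a² a perfect square: first hit at a = 15: 1381 - 225 = 1156 = 34².
1381 = 15² + 34² = 225 + 1156 ✓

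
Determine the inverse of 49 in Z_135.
124

gcd(49, 135) = 1, so the inverse exists.
Extended Euclidean algorithm on (135, 49):
135 = 2 × 49 + 37  ⟹  37 = (1)·135 + (-2)·49
49 = 1 × 37 + 12  ⟹  12 = (-1)·135 + (3)·49
37 = 3 × 12 + 1  ⟹  1 = (4)·135 + (-11)·49
So (-11)·49 ≡ 1 (mod 135), i.e. 49^(-1) ≡ -11 ≡ 124 (mod 135).
Check: 49 × 124 = 6076 ≡ 1 (mod 135)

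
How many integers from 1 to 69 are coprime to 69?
44

69 = 3 × 23
φ(n) = n × ∏(1 - 1/p) for each prime p dividing n
φ(69) = 69 × (1 - 1/3) × (1 - 1/23) = 44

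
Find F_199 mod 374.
67

Matrix identity: Q^n = [[F_(n+1), F_n], [F_n, F_(n-1)]] with Q = [[1,1],[1,0]].
n = 199 = 11000111₂. Square-and-multiply, entries mod 374:
Q^1 = [[1,1],[1,0]]
Q^3 = (Q^1)²·Q = [[3,2],[2,1]]
Q^6 = (Q^3)² = [[13,8],[8,5]]
Q^12 = (Q^6)² = [[233,144],[144,89]]
Q^24 = (Q^12)² = [[225,366],[366,233]]
Q^49 = (Q^24)²·Q = [[275,199],[199,76]]
Q^99 = (Q^49)²·Q = [[319,34],[34,285]]
Q^199 = (Q^99)²·Q = [[33,67],[67,340]]
F_199 mod 374 = Q^199[0][1] = 67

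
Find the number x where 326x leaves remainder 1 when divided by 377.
170

gcd(326, 377) = 1, so the inverse exists.
Extended Euclidean algorithm on (377, 326):
377 = 1 × 326 + 51  ⟹  51 = (1)·377 + (-1)·326
326 = 6 × 51 + 20  ⟹  20 = (-6)·377 + (7)·326
51 = 2 × 20 + 11  ⟹  11 = (13)·377 + (-15)·326
20 = 1 × 11 + 9  ⟹  9 = (-19)·377 + (22)·326
11 = 1 × 9 + 2  ⟹  2 = (32)·377 + (-37)·326
9 = 4 × 2 + 1  ⟹  1 = (-147)·377 + (170)·326
So (170)·326 ≡ 1 (mod 377), i.e. 326^(-1) ≡ 170 (mod 377).
Check: 326 × 170 = 55420 ≡ 1 (mod 377)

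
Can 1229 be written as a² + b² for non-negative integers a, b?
2² + 35² (a=2, b=35)

Factorization: 1229 = 1229
By Fermat: n is sum of two squares iff every prime p ≡ 3 (mod 4) appears to even power.
All primes ≡ 3 (mod 4) appear to even power.
Search a = 0, 1, 2, … for 1229 - a² a perfect square: first hit at a = 2: 1229 - 4 = 1225 = 35².
1229 = 2² + 35² = 4 + 1225 ✓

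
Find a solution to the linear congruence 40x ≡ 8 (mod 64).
x ≡ 5 (mod 8)

gcd(40, 64) = 8, which divides 8, so solutions exist.
Divide through by 8: 5x ≡ 1 (mod 8).
Find 5^(-1) mod 8 by the extended Euclidean algorithm:
8 = 1 × 5 + 3  ⟹  3 = (1)·8 + (-1)·5
5 = 1 × 3 + 2  ⟹  2 = (-1)·8 + (2)·5
3 = 1 × 2 + 1  ⟹  1 = (2)·8 + (-3)·5
So (-3)·5 ≡ 1 (mod 8), i.e. 5^(-1) ≡ -3 ≡ 5 (mod 8).
x ≡ 5 × 1 = 5 ≡ 5 (mod 8).
Check: 40 × 5 = 200 ≡ 8 (mod 64).
x ≡ 5 (mod 8), giving 8 solutions mod 64.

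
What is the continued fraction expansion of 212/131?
[1; 1, 1, 1, 1, 1, 1, 1, 2, 2]

Euclidean algorithm steps:
212 = 1 × 131 + 81
131 = 1 × 81 + 50
81 = 1 × 50 + 31
50 = 1 × 31 + 19
31 = 1 × 19 + 12
19 = 1 × 12 + 7
12 = 1 × 7 + 5
7 = 1 × 5 + 2
5 = 2 × 2 + 1
2 = 2 × 1 + 0
Continued fraction: [1; 1, 1, 1, 1, 1, 1, 1, 2, 2]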